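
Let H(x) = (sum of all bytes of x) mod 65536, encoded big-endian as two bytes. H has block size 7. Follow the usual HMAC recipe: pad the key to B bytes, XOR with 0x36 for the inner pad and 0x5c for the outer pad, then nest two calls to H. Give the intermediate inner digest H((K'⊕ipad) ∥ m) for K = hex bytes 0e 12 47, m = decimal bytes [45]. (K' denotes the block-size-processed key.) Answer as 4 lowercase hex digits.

01d2

Key hex bytes 0e 12 47 is 3 bytes ≤ B = 7; zero-pad to 7 bytes: K' = 0e 12 47 00 00 00 00.
K' ⊕ ipad = 38 24 71 36 36 36 36.
Inner input = 38 24 71 36 36 36 36 ∥ 2d.
Inner hash: sum = 56+36+113+54+54+54+54+45 = 466 → 01 d2.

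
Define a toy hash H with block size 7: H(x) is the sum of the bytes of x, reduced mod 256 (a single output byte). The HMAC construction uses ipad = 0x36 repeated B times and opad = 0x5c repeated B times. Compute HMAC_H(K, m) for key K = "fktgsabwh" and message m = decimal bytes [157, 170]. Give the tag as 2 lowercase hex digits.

47

Key "fktgsabwh" = 66 6b 74 67 73 61 62 77 68 is 9 bytes > B = 7, so hash it first: H(key) = c1, then zero-pad to 7 bytes: K' = c1 00 00 00 00 00 00.
K' ⊕ ipad = f7 36 36 36 36 36 36.  K' ⊕ opad = 9d 5c 5c 5c 5c 5c 5c.
Inner input = (K'⊕ipad) ∥ m = f7 36 36 36 36 36 36 ∥ 9d aa.
Inner hash: sum = 247+54+54+54+54+54+54+157+170 = 898; mod 256 = 130 → 82.
Outer input = (K'⊕opad) ∥ inner = 9d 5c 5c 5c 5c 5c 5c ∥ 82.
Outer hash (tag): sum = 157+92+92+92+92+92+92+130 = 839; mod 256 = 71 → 47.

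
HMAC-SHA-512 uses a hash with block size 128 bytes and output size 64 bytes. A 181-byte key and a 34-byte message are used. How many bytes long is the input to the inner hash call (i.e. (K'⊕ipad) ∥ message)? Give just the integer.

162

Key is 181 > 128 bytes, so it is hashed to 64 bytes then zero-padded to 128: |K'| = 128.
Inner input = (K'⊕ipad) ∥ m → 128 + 34 = 162 bytes.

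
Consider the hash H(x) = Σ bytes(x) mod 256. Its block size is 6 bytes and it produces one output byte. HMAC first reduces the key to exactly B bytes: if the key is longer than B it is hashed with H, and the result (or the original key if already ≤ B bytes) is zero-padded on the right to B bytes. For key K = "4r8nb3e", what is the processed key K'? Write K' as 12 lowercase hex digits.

|K| = 7 > B = 6, so first hash the key.
H(K): sum = 52+114+56+110+98+51+101 = 582; mod 256 = 70 → 46.
Zero-pad H(K) = 46 to 6 bytes: K' = 46 00 00 00 00 00.

460000000000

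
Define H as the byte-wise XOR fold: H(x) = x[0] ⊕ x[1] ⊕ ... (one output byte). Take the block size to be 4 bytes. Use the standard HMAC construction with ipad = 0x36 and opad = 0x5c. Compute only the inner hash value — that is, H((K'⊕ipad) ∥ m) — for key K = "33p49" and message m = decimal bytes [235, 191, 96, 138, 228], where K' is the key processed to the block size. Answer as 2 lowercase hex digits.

27

Key "33p49" = 33 33 70 34 39 is 5 bytes > B = 4, so hash it first: H(key) = 7d, then zero-pad to 4 bytes: K' = 7d 00 00 00.
K' ⊕ ipad = 4b 36 36 36.
Inner input = 4b 36 36 36 ∥ eb bf 60 8a e4.
Inner hash: XOR 4b⊕36⊕36⊕36⊕eb⊕bf⊕60⊕8a⊕e4 = 27.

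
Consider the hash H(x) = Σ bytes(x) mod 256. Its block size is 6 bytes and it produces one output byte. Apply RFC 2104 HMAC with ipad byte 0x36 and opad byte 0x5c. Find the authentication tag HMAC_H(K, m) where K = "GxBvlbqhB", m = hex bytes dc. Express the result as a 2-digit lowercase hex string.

48

Key "GxBvlbqhB" = 47 78 42 76 6c 62 71 68 42 is 9 bytes > B = 6, so hash it first: H(key) = 60, then zero-pad to 6 bytes: K' = 60 00 00 00 00 00.
K' ⊕ ipad = 56 36 36 36 36 36.  K' ⊕ opad = 3c 5c 5c 5c 5c 5c.
Inner input = (K'⊕ipad) ∥ m = 56 36 36 36 36 36 ∥ dc.
Inner hash: sum = 86+54+54+54+54+54+220 = 576; mod 256 = 64 → 40.
Outer input = (K'⊕opad) ∥ inner = 3c 5c 5c 5c 5c 5c ∥ 40.
Outer hash (tag): sum = 60+92+92+92+92+92+64 = 584; mod 256 = 72 → 48.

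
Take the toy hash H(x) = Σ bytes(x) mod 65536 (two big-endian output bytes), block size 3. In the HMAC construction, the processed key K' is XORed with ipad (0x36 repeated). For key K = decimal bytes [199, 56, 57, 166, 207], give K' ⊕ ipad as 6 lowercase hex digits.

349b36

Key decimal bytes [199, 56, 57, 166, 207] = c7 38 39 a6 cf is 5 bytes > B = 3, so hash it first: H(key) = 02 ad, then zero-pad to 3 bytes: K' = 02 ad 00.
XOR each byte with 0x36: 02⊕36=34, ad⊕36=9b, 00⊕36=36.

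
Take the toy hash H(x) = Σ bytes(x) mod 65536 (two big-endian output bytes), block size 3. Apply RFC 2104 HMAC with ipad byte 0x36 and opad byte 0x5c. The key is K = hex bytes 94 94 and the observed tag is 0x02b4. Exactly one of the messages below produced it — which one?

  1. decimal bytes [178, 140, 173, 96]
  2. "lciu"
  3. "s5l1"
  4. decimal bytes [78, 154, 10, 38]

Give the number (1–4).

Key hex bytes 94 94 is 2 bytes ≤ B = 3; zero-pad to 3 bytes: K' = 94 94 00.
K' ⊕ ipad = a2 a2 36; K' ⊕ opad = c8 c8 5c.
m1: inner = H(a2 a2 36 b2 8c ad 60) = 03 c5; tag = H(c8 c8 5c 03 c5) = 02b4 ← matches
m2: inner = H(a2 a2 36 6c 63 69 75) = 03 27; tag = H(c8 c8 5c 03 27) = 0216
m3: inner = H(a2 a2 36 73 35 6c 31) = 02 bf; tag = H(c8 c8 5c 02 bf) = 02ad
m4: inner = H(a2 a2 36 4e 9a 0a 26) = 02 92; tag = H(c8 c8 5c 02 92) = 0280

1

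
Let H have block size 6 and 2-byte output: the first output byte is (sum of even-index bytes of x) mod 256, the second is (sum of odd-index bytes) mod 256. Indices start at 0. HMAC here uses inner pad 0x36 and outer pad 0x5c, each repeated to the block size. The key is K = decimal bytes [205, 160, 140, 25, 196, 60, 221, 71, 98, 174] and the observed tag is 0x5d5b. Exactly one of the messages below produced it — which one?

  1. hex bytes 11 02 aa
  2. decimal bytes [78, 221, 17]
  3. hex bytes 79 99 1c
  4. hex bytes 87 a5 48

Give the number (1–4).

4

Key decimal bytes [205, 160, 140, 25, 196, 60, 221, 71, 98, 174] = cd a0 8c 19 c4 3c dd 47 62 ae is 10 bytes > B = 6, so hash it first: H(key) = 5c ea, then zero-pad to 6 bytes: K' = 5c ea 00 00 00 00.
K' ⊕ ipad = 6a dc 36 36 36 36; K' ⊕ opad = 00 b6 5c 5c 5c 5c.
m1: inner = H(6a dc 36 36 36 36 11 02 aa) = 91 4a; tag = H(00 b6 5c 5c 5c 5c 91 4a) = 49b8
m2: inner = H(6a dc 36 36 36 36 4e dd 11) = 35 25; tag = H(00 b6 5c 5c 5c 5c 35 25) = ed93
m3: inner = H(6a dc 36 36 36 36 79 99 1c) = 6b e1; tag = H(00 b6 5c 5c 5c 5c 6b e1) = 234f
m4: inner = H(6a dc 36 36 36 36 87 a5 48) = a5 ed; tag = H(00 b6 5c 5c 5c 5c a5 ed) = 5d5b ← matches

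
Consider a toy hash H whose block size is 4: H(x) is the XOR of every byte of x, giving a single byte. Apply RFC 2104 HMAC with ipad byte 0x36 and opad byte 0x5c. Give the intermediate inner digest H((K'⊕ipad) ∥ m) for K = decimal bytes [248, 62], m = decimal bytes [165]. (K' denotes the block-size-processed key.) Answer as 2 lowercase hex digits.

Key decimal bytes [248, 62] = f8 3e is 2 bytes ≤ B = 4; zero-pad to 4 bytes: K' = f8 3e 00 00.
K' ⊕ ipad = ce 08 36 36.
Inner input = ce 08 36 36 ∥ a5.
Inner hash: XOR ce⊕08⊕36⊕36⊕a5 = 63.

63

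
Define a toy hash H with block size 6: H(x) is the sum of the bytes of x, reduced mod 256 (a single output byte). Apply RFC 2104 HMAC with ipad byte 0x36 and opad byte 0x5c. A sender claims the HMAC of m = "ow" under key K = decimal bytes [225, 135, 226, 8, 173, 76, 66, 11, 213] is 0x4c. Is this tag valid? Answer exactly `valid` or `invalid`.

valid

Key decimal bytes [225, 135, 226, 8, 173, 76, 66, 11, 213] = e1 87 e2 08 ad 4c 42 0b d5 is 9 bytes > B = 6, so hash it first: H(key) = 6d, then zero-pad to 6 bytes: K' = 6d 00 00 00 00 00.
K' ⊕ ipad = 5b 36 36 36 36 36; K' ⊕ opad = 31 5c 5c 5c 5c 5c.
Inner hash: sum = 91+54+54+54+54+54+111+119 = 591; mod 256 = 79 → 4f.
Outer hash (recomputed tag): sum = 49+92+92+92+92+92+79 = 588; mod 256 = 76 → 4c.
Recomputed tag = 4c; claimed = 4c → match.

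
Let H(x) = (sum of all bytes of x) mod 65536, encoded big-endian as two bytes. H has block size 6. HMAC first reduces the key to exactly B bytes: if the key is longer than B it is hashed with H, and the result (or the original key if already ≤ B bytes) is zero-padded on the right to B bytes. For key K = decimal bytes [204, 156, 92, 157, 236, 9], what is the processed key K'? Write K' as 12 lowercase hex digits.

Key decimal bytes [204, 156, 92, 157, 236, 9] = cc 9c 5c 9d ec 09 is exactly B = 6 bytes: K' = cc 9c 5c 9d ec 09.

cc9c5c9dec09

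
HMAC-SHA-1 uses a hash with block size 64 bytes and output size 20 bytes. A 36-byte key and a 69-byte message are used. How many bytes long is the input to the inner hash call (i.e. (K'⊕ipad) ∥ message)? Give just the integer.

133

Key is 36 ≤ 64 bytes, zero-padded: |K'| = 64.
Inner input = (K'⊕ipad) ∥ m → 64 + 69 = 133 bytes.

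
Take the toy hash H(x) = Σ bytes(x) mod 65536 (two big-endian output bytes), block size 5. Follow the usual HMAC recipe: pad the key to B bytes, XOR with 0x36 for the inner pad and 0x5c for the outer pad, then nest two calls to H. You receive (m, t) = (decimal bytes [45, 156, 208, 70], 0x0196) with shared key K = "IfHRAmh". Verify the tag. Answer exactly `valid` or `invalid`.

Key "IfHRAmh" = 49 66 48 52 41 6d 68 is 7 bytes > B = 5, so hash it first: H(key) = 02 5f, then zero-pad to 5 bytes: K' = 02 5f 00 00 00.
K' ⊕ ipad = 34 69 36 36 36; K' ⊕ opad = 5e 03 5c 5c 5c.
Inner hash: sum = 52+105+54+54+54+45+156+208+70 = 798 → 03 1e.
Outer hash (recomputed tag): sum = 94+3+92+92+92+3+30 = 406 → 01 96.
Recomputed tag = 0196; claimed = 0196 → match.

valid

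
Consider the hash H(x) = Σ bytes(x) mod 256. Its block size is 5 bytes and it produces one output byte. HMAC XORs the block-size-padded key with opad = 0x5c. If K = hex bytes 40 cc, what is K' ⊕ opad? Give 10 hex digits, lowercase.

1c905c5c5c

Key hex bytes 40 cc is 2 bytes ≤ B = 5; zero-pad to 5 bytes: K' = 40 cc 00 00 00.
XOR each byte with 0x5c: 40⊕5c=1c, cc⊕5c=90, 00⊕5c=5c, 00⊕5c=5c, 00⊕5c=5c.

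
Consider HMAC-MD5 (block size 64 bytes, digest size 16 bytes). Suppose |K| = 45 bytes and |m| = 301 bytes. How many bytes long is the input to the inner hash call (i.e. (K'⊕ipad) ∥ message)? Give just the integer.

365

Key is 45 ≤ 64 bytes, zero-padded: |K'| = 64.
Inner input = (K'⊕ipad) ∥ m → 64 + 301 = 365 bytes.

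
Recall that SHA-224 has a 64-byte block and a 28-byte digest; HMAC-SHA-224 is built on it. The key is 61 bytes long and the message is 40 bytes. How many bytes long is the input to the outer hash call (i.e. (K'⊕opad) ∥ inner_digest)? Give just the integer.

92

Key is 61 ≤ 64 bytes, zero-padded: |K'| = 64.
Outer input = (K'⊕opad) ∥ H(inner) → 64 + 28 = 92 bytes.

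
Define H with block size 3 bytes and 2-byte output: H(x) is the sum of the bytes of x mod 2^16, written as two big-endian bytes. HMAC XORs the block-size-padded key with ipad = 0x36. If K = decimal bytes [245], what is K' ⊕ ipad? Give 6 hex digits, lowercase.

c33636

Key decimal bytes [245] = f5 is 1 byte ≤ B = 3; zero-pad to 3 bytes: K' = f5 00 00.
XOR each byte with 0x36: f5⊕36=c3, 00⊕36=36, 00⊕36=36.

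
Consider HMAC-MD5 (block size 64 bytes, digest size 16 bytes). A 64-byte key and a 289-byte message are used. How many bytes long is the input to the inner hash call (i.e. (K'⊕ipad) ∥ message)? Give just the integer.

353

Key is 64 ≤ 64 bytes, zero-padded: |K'| = 64.
Inner input = (K'⊕ipad) ∥ m → 64 + 289 = 353 bytes.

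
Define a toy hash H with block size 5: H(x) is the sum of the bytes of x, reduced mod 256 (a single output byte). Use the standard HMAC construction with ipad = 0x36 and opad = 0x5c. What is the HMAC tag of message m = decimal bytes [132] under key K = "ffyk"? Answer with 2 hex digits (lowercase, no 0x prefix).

Key "ffyk" = 66 66 79 6b is 4 bytes ≤ B = 5; zero-pad to 5 bytes: K' = 66 66 79 6b 00.
K' ⊕ ipad = 50 50 4f 5d 36.  K' ⊕ opad = 3a 3a 25 37 5c.
Inner input = (K'⊕ipad) ∥ m = 50 50 4f 5d 36 ∥ 84.
Inner hash: sum = 80+80+79+93+54+132 = 518; mod 256 = 6 → 06.
Outer input = (K'⊕opad) ∥ inner = 3a 3a 25 37 5c ∥ 06.
Outer hash (tag): sum = 58+58+37+55+92+6 = 306; mod 256 = 50 → 32.

32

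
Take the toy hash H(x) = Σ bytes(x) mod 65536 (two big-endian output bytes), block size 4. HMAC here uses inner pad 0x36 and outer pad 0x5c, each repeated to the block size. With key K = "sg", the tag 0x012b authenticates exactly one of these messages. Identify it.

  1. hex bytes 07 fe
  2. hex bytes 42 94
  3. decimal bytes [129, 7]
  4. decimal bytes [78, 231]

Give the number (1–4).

1

Key "sg" = 73 67 is 2 bytes ≤ B = 4; zero-pad to 4 bytes: K' = 73 67 00 00.
K' ⊕ ipad = 45 51 36 36; K' ⊕ opad = 2f 3b 5c 5c.
m1: inner = H(45 51 36 36 07 fe) = 02 07; tag = H(2f 3b 5c 5c 02 07) = 012b ← matches
m2: inner = H(45 51 36 36 42 94) = 01 d8; tag = H(2f 3b 5c 5c 01 d8) = 01fb
m3: inner = H(45 51 36 36 81 07) = 01 8a; tag = H(2f 3b 5c 5c 01 8a) = 01ad
m4: inner = H(45 51 36 36 4e e7) = 02 37; tag = H(2f 3b 5c 5c 02 37) = 015b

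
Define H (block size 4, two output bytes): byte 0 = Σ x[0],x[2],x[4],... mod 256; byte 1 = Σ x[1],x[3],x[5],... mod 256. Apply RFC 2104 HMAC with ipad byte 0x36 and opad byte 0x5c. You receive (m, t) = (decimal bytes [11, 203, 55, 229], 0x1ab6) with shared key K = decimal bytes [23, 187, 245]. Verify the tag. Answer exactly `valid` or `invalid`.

Key decimal bytes [23, 187, 245] = 17 bb f5 is 3 bytes ≤ B = 4; zero-pad to 4 bytes: K' = 17 bb f5 00.
K' ⊕ ipad = 21 8d c3 36; K' ⊕ opad = 4b e7 a9 5c.
Inner hash: even-index sum = 294 mod 256 = 38; odd-index sum = 627 mod 256 = 115 → 26 73.
Outer hash (recomputed tag): even-index sum = 282 mod 256 = 26; odd-index sum = 438 mod 256 = 182 → 1a b6.
Recomputed tag = 1ab6; claimed = 1ab6 → match.

valid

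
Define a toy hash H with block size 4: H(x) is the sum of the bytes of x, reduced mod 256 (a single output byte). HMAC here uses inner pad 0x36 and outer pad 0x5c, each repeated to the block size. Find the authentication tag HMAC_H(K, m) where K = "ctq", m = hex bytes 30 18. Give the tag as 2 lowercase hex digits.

Key "ctq" = 63 74 71 is 3 bytes ≤ B = 4; zero-pad to 4 bytes: K' = 63 74 71 00.
K' ⊕ ipad = 55 42 47 36.  K' ⊕ opad = 3f 28 2d 5c.
Inner input = (K'⊕ipad) ∥ m = 55 42 47 36 ∥ 30 18.
Inner hash: sum = 85+66+71+54+48+24 = 348; mod 256 = 92 → 5c.
Outer input = (K'⊕opad) ∥ inner = 3f 28 2d 5c ∥ 5c.
Outer hash (tag): sum = 63+40+45+92+92 = 332; mod 256 = 76 → 4c.

4c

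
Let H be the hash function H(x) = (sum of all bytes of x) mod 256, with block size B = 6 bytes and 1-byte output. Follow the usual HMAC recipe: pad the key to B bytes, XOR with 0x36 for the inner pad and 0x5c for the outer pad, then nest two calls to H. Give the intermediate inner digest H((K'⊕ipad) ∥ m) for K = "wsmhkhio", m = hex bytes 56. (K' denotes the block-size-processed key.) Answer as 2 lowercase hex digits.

Key "wsmhkhio" = 77 73 6d 68 6b 68 69 6f is 8 bytes > B = 6, so hash it first: H(key) = 6a, then zero-pad to 6 bytes: K' = 6a 00 00 00 00 00.
K' ⊕ ipad = 5c 36 36 36 36 36.
Inner input = 5c 36 36 36 36 36 ∥ 56.
Inner hash: sum = 92+54+54+54+54+54+86 = 448; mod 256 = 192 → c0.

c0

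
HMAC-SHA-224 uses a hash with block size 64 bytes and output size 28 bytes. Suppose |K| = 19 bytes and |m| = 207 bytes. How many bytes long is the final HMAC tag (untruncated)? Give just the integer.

28

The tag is one SHA-224 digest: 28 bytes.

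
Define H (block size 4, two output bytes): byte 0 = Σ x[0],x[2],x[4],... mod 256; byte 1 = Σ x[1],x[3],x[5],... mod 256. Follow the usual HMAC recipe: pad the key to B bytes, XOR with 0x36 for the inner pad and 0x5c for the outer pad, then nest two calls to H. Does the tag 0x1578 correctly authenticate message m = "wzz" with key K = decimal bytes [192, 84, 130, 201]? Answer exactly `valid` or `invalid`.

valid

Key decimal bytes [192, 84, 130, 201] = c0 54 82 c9 is exactly B = 4 bytes: K' = c0 54 82 c9.
K' ⊕ ipad = f6 62 b4 ff; K' ⊕ opad = 9c 08 de 95.
Inner hash: even-index sum = 667 mod 256 = 155; odd-index sum = 475 mod 256 = 219 → 9b db.
Outer hash (recomputed tag): even-index sum = 533 mod 256 = 21; odd-index sum = 376 mod 256 = 120 → 15 78.
Recomputed tag = 1578; claimed = 1578 → match.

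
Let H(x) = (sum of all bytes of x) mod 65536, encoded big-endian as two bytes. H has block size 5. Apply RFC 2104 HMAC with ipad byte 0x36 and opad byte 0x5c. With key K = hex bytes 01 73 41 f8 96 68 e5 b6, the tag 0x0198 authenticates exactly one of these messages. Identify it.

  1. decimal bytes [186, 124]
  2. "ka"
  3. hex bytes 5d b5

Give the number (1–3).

Key hex bytes 01 73 41 f8 96 68 e5 b6 is 8 bytes > B = 5, so hash it first: H(key) = 04 46, then zero-pad to 5 bytes: K' = 04 46 00 00 00.
K' ⊕ ipad = 32 70 36 36 36; K' ⊕ opad = 58 1a 5c 5c 5c.
m1: inner = H(32 70 36 36 36 ba 7c) = 02 7a; tag = H(58 1a 5c 5c 5c 02 7a) = 0202
m2: inner = H(32 70 36 36 36 6b 61) = 02 10; tag = H(58 1a 5c 5c 5c 02 10) = 0198 ← matches
m3: inner = H(32 70 36 36 36 5d b5) = 02 56; tag = H(58 1a 5c 5c 5c 02 56) = 01de

2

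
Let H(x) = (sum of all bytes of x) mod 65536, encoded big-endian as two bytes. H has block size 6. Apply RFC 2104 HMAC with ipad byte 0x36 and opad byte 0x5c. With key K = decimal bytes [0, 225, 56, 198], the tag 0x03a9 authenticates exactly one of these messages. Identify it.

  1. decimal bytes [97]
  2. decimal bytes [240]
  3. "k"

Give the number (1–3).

Key decimal bytes [0, 225, 56, 198] = 00 e1 38 c6 is 4 bytes ≤ B = 6; zero-pad to 6 bytes: K' = 00 e1 38 c6 00 00.
K' ⊕ ipad = 36 d7 0e f0 36 36; K' ⊕ opad = 5c bd 64 9a 5c 5c.
m1: inner = H(36 d7 0e f0 36 36 61) = 02 d8; tag = H(5c bd 64 9a 5c 5c 02 d8) = 03a9 ← matches
m2: inner = H(36 d7 0e f0 36 36 f0) = 03 67; tag = H(5c bd 64 9a 5c 5c 03 67) = 0339
m3: inner = H(36 d7 0e f0 36 36 6b) = 02 e2; tag = H(5c bd 64 9a 5c 5c 02 e2) = 03b3

1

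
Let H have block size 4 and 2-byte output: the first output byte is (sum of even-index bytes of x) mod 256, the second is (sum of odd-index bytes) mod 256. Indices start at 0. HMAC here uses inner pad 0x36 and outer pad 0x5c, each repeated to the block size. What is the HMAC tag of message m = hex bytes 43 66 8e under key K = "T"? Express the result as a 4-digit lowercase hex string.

cd8a

Key "T" = 54 is 1 byte ≤ B = 4; zero-pad to 4 bytes: K' = 54 00 00 00.
K' ⊕ ipad = 62 36 36 36.  K' ⊕ opad = 08 5c 5c 5c.
Inner input = (K'⊕ipad) ∥ m = 62 36 36 36 ∥ 43 66 8e.
Inner hash: even-index sum = 361 mod 256 = 105; odd-index sum = 210 mod 256 = 210 → 69 d2.
Outer input = (K'⊕opad) ∥ inner = 08 5c 5c 5c ∥ 69 d2.
Outer hash (tag): even-index sum = 205 mod 256 = 205; odd-index sum = 394 mod 256 = 138 → cd 8a.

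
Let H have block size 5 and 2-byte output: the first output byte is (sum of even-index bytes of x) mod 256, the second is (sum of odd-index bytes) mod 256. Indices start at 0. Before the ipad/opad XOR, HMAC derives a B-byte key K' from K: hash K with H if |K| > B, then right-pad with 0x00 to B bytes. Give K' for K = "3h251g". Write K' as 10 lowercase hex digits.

9604000000

|K| = 6 > B = 5, so first hash the key.
H(K): even-index sum = 150 mod 256 = 150; odd-index sum = 260 mod 256 = 4 → 96 04.
Zero-pad H(K) = 96 04 to 5 bytes: K' = 96 04 00 00 00.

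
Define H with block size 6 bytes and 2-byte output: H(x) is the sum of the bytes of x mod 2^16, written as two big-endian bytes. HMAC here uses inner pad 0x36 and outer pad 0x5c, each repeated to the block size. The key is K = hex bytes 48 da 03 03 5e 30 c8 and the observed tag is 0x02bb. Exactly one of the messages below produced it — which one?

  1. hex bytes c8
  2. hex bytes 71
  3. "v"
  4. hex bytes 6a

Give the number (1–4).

Key hex bytes 48 da 03 03 5e 30 c8 is 7 bytes > B = 6, so hash it first: H(key) = 02 7e, then zero-pad to 6 bytes: K' = 02 7e 00 00 00 00.
K' ⊕ ipad = 34 48 36 36 36 36; K' ⊕ opad = 5e 22 5c 5c 5c 5c.
m1: inner = H(34 48 36 36 36 36 c8) = 02 1c; tag = H(5e 22 5c 5c 5c 5c 02 1c) = 020e
m2: inner = H(34 48 36 36 36 36 71) = 01 c5; tag = H(5e 22 5c 5c 5c 5c 01 c5) = 02b6
m3: inner = H(34 48 36 36 36 36 76) = 01 ca; tag = H(5e 22 5c 5c 5c 5c 01 ca) = 02bb ← matches
m4: inner = H(34 48 36 36 36 36 6a) = 01 be; tag = H(5e 22 5c 5c 5c 5c 01 be) = 02af

3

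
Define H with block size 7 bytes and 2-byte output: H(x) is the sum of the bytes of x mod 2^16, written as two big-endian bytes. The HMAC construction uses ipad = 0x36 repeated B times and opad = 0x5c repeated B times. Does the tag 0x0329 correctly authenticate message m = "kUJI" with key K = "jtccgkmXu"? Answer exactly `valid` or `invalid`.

Key "jtccgkmXu" = 6a 74 63 63 67 6b 6d 58 75 is 9 bytes > B = 7, so hash it first: H(key) = 03 b0, then zero-pad to 7 bytes: K' = 03 b0 00 00 00 00 00.
K' ⊕ ipad = 35 86 36 36 36 36 36; K' ⊕ opad = 5f ec 5c 5c 5c 5c 5c.
Inner hash: sum = 53+134+54+54+54+54+54+107+85+74+73 = 796 → 03 1c.
Outer hash (recomputed tag): sum = 95+236+92+92+92+92+92+3+28 = 822 → 03 36.
Recomputed tag = 0336; claimed = 0329 → mismatch.

invalid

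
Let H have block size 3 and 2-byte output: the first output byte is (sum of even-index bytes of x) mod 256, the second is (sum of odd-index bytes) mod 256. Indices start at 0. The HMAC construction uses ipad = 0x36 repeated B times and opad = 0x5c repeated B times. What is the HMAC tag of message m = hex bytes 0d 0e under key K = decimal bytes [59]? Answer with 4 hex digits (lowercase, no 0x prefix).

06ad

Key decimal bytes [59] = 3b is 1 byte ≤ B = 3; zero-pad to 3 bytes: K' = 3b 00 00.
K' ⊕ ipad = 0d 36 36.  K' ⊕ opad = 67 5c 5c.
Inner input = (K'⊕ipad) ∥ m = 0d 36 36 ∥ 0d 0e.
Inner hash: even-index sum = 81 mod 256 = 81; odd-index sum = 67 mod 256 = 67 → 51 43.
Outer input = (K'⊕opad) ∥ inner = 67 5c 5c ∥ 51 43.
Outer hash (tag): even-index sum = 262 mod 256 = 6; odd-index sum = 173 mod 256 = 173 → 06 ad.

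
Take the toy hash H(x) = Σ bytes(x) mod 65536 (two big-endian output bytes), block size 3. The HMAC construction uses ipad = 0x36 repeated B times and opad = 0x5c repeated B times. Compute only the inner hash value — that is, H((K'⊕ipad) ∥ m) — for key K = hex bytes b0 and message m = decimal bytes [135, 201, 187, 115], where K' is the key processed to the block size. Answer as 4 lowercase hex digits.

0370

Key hex bytes b0 is 1 byte ≤ B = 3; zero-pad to 3 bytes: K' = b0 00 00.
K' ⊕ ipad = 86 36 36.
Inner input = 86 36 36 ∥ 87 c9 bb 73.
Inner hash: sum = 134+54+54+135+201+187+115 = 880 → 03 70.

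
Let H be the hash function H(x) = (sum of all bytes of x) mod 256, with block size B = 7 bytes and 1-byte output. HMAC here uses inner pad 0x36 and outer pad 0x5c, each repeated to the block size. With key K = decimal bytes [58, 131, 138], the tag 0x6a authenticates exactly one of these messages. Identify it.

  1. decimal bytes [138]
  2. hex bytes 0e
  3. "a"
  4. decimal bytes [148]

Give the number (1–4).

1

Key decimal bytes [58, 131, 138] = 3a 83 8a is 3 bytes ≤ B = 7; zero-pad to 7 bytes: K' = 3a 83 8a 00 00 00 00.
K' ⊕ ipad = 0c b5 bc 36 36 36 36; K' ⊕ opad = 66 df d6 5c 5c 5c 5c.
m1: inner = H(0c b5 bc 36 36 36 36 8a) = df; tag = H(66 df d6 5c 5c 5c 5c df) = 6a ← matches
m2: inner = H(0c b5 bc 36 36 36 36 0e) = 63; tag = H(66 df d6 5c 5c 5c 5c 63) = ee
m3: inner = H(0c b5 bc 36 36 36 36 61) = b6; tag = H(66 df d6 5c 5c 5c 5c b6) = 41
m4: inner = H(0c b5 bc 36 36 36 36 94) = e9; tag = H(66 df d6 5c 5c 5c 5c e9) = 74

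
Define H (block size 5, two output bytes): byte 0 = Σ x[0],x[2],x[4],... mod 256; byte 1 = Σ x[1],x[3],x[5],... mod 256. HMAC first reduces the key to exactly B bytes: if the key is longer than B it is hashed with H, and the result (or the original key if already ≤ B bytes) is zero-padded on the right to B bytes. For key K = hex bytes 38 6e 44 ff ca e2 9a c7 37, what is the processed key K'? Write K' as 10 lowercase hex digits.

1716000000

|K| = 9 > B = 5, so first hash the key.
H(K): even-index sum = 535 mod 256 = 23; odd-index sum = 790 mod 256 = 22 → 17 16.
Zero-pad H(K) = 17 16 to 5 bytes: K' = 17 16 00 00 00.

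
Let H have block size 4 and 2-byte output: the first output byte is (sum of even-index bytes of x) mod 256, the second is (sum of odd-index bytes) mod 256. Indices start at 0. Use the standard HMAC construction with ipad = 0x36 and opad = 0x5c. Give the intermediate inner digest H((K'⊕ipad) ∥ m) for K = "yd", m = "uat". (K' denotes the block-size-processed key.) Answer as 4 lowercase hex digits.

Key "yd" = 79 64 is 2 bytes ≤ B = 4; zero-pad to 4 bytes: K' = 79 64 00 00.
K' ⊕ ipad = 4f 52 36 36.
Inner input = 4f 52 36 36 ∥ 75 61 74.
Inner hash: even-index sum = 366 mod 256 = 110; odd-index sum = 233 mod 256 = 233 → 6e e9.

6ee9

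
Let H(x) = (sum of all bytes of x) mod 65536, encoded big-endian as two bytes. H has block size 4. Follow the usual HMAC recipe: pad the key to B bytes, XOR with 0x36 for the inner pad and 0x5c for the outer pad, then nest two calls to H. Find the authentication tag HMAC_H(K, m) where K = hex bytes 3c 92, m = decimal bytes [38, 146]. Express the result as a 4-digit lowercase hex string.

02b9

Key hex bytes 3c 92 is 2 bytes ≤ B = 4; zero-pad to 4 bytes: K' = 3c 92 00 00.
K' ⊕ ipad = 0a a4 36 36.  K' ⊕ opad = 60 ce 5c 5c.
Inner input = (K'⊕ipad) ∥ m = 0a a4 36 36 ∥ 26 92.
Inner hash: sum = 10+164+54+54+38+146 = 466 → 01 d2.
Outer input = (K'⊕opad) ∥ inner = 60 ce 5c 5c ∥ 01 d2.
Outer hash (tag): sum = 96+206+92+92+1+210 = 697 → 02 b9.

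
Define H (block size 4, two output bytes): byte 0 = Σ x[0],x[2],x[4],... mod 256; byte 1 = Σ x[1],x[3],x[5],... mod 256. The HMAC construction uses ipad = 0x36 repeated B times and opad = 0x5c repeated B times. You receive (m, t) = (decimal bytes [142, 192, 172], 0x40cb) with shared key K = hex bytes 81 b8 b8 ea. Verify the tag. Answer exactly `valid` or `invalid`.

Key hex bytes 81 b8 b8 ea is exactly B = 4 bytes: K' = 81 b8 b8 ea.
K' ⊕ ipad = b7 8e 8e dc; K' ⊕ opad = dd e4 e4 b6.
Inner hash: even-index sum = 639 mod 256 = 127; odd-index sum = 554 mod 256 = 42 → 7f 2a.
Outer hash (recomputed tag): even-index sum = 576 mod 256 = 64; odd-index sum = 452 mod 256 = 196 → 40 c4.
Recomputed tag = 40c4; claimed = 40cb → mismatch.

invalid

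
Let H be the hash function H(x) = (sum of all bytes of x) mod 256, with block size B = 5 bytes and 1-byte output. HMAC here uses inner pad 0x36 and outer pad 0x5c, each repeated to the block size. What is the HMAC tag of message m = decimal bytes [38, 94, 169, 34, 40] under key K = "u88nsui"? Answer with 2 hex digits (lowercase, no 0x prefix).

Key "u88nsui" = 75 38 38 6e 73 75 69 is 7 bytes > B = 5, so hash it first: H(key) = a4, then zero-pad to 5 bytes: K' = a4 00 00 00 00.
K' ⊕ ipad = 92 36 36 36 36.  K' ⊕ opad = f8 5c 5c 5c 5c.
Inner input = (K'⊕ipad) ∥ m = 92 36 36 36 36 ∥ 26 5e a9 22 28.
Inner hash: sum = 146+54+54+54+54+38+94+169+34+40 = 737; mod 256 = 225 → e1.
Outer input = (K'⊕opad) ∥ inner = f8 5c 5c 5c 5c ∥ e1.
Outer hash (tag): sum = 248+92+92+92+92+225 = 841; mod 256 = 73 → 49.

49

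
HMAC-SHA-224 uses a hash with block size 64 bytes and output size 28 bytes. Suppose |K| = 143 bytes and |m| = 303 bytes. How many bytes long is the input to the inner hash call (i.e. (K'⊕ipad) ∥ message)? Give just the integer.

Key is 143 > 64 bytes, so it is hashed to 28 bytes then zero-padded to 64: |K'| = 64.
Inner input = (K'⊕ipad) ∥ m → 64 + 303 = 367 bytes.

367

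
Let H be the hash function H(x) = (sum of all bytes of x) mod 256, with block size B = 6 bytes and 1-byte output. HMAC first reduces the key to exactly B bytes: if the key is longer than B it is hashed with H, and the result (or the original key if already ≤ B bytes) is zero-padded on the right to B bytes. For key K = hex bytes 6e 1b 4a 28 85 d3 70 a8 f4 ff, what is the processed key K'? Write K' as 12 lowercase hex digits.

5e0000000000

|K| = 10 > B = 6, so first hash the key.
H(K): sum = 110+27+74+40+133+211+112+168+244+255 = 1374; mod 256 = 94 → 5e.
Zero-pad H(K) = 5e to 6 bytes: K' = 5e 00 00 00 00 00.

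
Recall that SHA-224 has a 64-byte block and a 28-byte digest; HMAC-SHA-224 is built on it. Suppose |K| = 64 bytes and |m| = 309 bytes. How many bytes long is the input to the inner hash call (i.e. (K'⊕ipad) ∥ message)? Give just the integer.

373

Key is 64 ≤ 64 bytes, zero-padded: |K'| = 64.
Inner input = (K'⊕ipad) ∥ m → 64 + 309 = 373 bytes.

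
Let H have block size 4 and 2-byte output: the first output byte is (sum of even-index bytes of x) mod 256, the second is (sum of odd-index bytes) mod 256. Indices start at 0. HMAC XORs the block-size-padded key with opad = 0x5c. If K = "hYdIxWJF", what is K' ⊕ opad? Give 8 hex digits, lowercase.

d2635c5c

Key "hYdIxWJF" = 68 59 64 49 78 57 4a 46 is 8 bytes > B = 4, so hash it first: H(key) = 8e 3f, then zero-pad to 4 bytes: K' = 8e 3f 00 00.
XOR each byte with 0x5c: 8e⊕5c=d2, 3f⊕5c=63, 00⊕5c=5c, 00⊕5c=5c.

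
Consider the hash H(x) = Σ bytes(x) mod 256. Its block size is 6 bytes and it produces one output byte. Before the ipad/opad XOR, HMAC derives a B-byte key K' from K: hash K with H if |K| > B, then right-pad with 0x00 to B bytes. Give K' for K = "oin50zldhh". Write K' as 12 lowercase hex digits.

|K| = 10 > B = 6, so first hash the key.
H(K): sum = 111+105+110+53+48+122+108+100+104+104 = 965; mod 256 = 197 → c5.
Zero-pad H(K) = c5 to 6 bytes: K' = c5 00 00 00 00 00.

c50000000000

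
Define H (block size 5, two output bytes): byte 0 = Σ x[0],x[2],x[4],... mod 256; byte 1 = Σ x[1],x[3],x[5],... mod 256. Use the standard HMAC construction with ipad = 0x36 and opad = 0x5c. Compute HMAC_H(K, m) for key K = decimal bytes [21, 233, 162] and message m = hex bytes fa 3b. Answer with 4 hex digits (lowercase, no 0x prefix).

b239

Key decimal bytes [21, 233, 162] = 15 e9 a2 is 3 bytes ≤ B = 5; zero-pad to 5 bytes: K' = 15 e9 a2 00 00.
K' ⊕ ipad = 23 df 94 36 36.  K' ⊕ opad = 49 b5 fe 5c 5c.
Inner input = (K'⊕ipad) ∥ m = 23 df 94 36 36 ∥ fa 3b.
Inner hash: even-index sum = 296 mod 256 = 40; odd-index sum = 527 mod 256 = 15 → 28 0f.
Outer input = (K'⊕opad) ∥ inner = 49 b5 fe 5c 5c ∥ 28 0f.
Outer hash (tag): even-index sum = 434 mod 256 = 178; odd-index sum = 313 mod 256 = 57 → b2 39.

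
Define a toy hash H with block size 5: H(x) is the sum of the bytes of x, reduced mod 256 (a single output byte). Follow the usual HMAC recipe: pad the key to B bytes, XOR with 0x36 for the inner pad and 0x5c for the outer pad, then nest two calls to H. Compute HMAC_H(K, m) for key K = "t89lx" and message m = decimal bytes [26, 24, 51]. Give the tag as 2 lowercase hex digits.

b1

Key "t89lx" = 74 38 39 6c 78 is exactly B = 5 bytes: K' = 74 38 39 6c 78.
K' ⊕ ipad = 42 0e 0f 5a 4e.  K' ⊕ opad = 28 64 65 30 24.
Inner input = (K'⊕ipad) ∥ m = 42 0e 0f 5a 4e ∥ 1a 18 33.
Inner hash: sum = 66+14+15+90+78+26+24+51 = 364; mod 256 = 108 → 6c.
Outer input = (K'⊕opad) ∥ inner = 28 64 65 30 24 ∥ 6c.
Outer hash (tag): sum = 40+100+101+48+36+108 = 433; mod 256 = 177 → b1.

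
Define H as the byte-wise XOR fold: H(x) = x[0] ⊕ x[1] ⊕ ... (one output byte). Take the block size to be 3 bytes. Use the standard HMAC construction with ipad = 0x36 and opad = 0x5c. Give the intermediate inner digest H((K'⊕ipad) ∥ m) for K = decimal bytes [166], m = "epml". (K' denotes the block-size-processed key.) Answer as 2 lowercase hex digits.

84

Key decimal bytes [166] = a6 is 1 byte ≤ B = 3; zero-pad to 3 bytes: K' = a6 00 00.
K' ⊕ ipad = 90 36 36.
Inner input = 90 36 36 ∥ 65 70 6d 6c.
Inner hash: XOR 90⊕36⊕36⊕65⊕70⊕6d⊕6c = 84.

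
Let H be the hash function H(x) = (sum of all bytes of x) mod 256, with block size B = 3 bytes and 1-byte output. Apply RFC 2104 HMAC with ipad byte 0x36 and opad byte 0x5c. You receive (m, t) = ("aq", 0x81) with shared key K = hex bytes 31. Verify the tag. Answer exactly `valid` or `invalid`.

Key hex bytes 31 is 1 byte ≤ B = 3; zero-pad to 3 bytes: K' = 31 00 00.
K' ⊕ ipad = 07 36 36; K' ⊕ opad = 6d 5c 5c.
Inner hash: sum = 7+54+54+97+113 = 325; mod 256 = 69 → 45.
Outer hash (recomputed tag): sum = 109+92+92+69 = 362; mod 256 = 106 → 6a.
Recomputed tag = 6a; claimed = 81 → mismatch.

invalid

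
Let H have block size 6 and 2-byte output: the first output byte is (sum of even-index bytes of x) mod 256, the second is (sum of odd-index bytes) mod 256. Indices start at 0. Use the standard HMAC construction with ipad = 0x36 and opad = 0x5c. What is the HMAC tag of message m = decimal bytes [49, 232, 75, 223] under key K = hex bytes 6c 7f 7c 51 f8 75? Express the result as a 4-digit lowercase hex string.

e213

Key hex bytes 6c 7f 7c 51 f8 75 is exactly B = 6 bytes: K' = 6c 7f 7c 51 f8 75.
K' ⊕ ipad = 5a 49 4a 67 ce 43.  K' ⊕ opad = 30 23 20 0d a4 29.
Inner input = (K'⊕ipad) ∥ m = 5a 49 4a 67 ce 43 ∥ 31 e8 4b df.
Inner hash: even-index sum = 494 mod 256 = 238; odd-index sum = 698 mod 256 = 186 → ee ba.
Outer input = (K'⊕opad) ∥ inner = 30 23 20 0d a4 29 ∥ ee ba.
Outer hash (tag): even-index sum = 482 mod 256 = 226; odd-index sum = 275 mod 256 = 19 → e2 13.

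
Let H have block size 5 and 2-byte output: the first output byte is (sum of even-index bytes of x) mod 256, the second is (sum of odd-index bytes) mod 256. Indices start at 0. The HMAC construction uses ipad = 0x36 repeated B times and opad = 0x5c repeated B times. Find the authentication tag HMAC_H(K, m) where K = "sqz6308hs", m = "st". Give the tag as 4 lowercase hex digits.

Key "sqz6308hs" = 73 71 7a 36 33 30 38 68 73 is 9 bytes > B = 5, so hash it first: H(key) = cb 3f, then zero-pad to 5 bytes: K' = cb 3f 00 00 00.
K' ⊕ ipad = fd 09 36 36 36.  K' ⊕ opad = 97 63 5c 5c 5c.
Inner input = (K'⊕ipad) ∥ m = fd 09 36 36 36 ∥ 73 74.
Inner hash: even-index sum = 477 mod 256 = 221; odd-index sum = 178 mod 256 = 178 → dd b2.
Outer input = (K'⊕opad) ∥ inner = 97 63 5c 5c 5c ∥ dd b2.
Outer hash (tag): even-index sum = 513 mod 256 = 1; odd-index sum = 412 mod 256 = 156 → 01 9c.

019c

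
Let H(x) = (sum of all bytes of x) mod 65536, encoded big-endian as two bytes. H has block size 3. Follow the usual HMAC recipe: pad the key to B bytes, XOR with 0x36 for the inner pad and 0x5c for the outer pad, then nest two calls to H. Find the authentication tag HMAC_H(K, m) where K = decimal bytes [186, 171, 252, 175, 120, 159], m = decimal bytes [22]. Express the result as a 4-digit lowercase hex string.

Key decimal bytes [186, 171, 252, 175, 120, 159] = ba ab fc af 78 9f is 6 bytes > B = 3, so hash it first: H(key) = 04 27, then zero-pad to 3 bytes: K' = 04 27 00.
K' ⊕ ipad = 32 11 36.  K' ⊕ opad = 58 7b 5c.
Inner input = (K'⊕ipad) ∥ m = 32 11 36 ∥ 16.
Inner hash: sum = 50+17+54+22 = 143 → 00 8f.
Outer input = (K'⊕opad) ∥ inner = 58 7b 5c ∥ 00 8f.
Outer hash (tag): sum = 88+123+92+0+143 = 446 → 01 be.

01be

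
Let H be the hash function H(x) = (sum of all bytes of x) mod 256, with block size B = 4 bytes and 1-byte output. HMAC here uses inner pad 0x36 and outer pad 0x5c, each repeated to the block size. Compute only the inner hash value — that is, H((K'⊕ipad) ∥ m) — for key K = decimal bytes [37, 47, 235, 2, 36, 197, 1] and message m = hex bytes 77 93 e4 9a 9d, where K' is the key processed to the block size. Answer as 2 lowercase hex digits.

e4

Key decimal bytes [37, 47, 235, 2, 36, 197, 1] = 25 2f eb 02 24 c5 01 is 7 bytes > B = 4, so hash it first: H(key) = 2b, then zero-pad to 4 bytes: K' = 2b 00 00 00.
K' ⊕ ipad = 1d 36 36 36.
Inner input = 1d 36 36 36 ∥ 77 93 e4 9a 9d.
Inner hash: sum = 29+54+54+54+119+147+228+154+157 = 996; mod 256 = 228 → e4.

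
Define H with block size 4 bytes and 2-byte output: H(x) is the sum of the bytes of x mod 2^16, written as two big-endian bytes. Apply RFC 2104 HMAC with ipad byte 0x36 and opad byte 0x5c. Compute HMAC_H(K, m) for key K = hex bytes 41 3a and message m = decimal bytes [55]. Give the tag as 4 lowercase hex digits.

0162

Key hex bytes 41 3a is 2 bytes ≤ B = 4; zero-pad to 4 bytes: K' = 41 3a 00 00.
K' ⊕ ipad = 77 0c 36 36.  K' ⊕ opad = 1d 66 5c 5c.
Inner input = (K'⊕ipad) ∥ m = 77 0c 36 36 ∥ 37.
Inner hash: sum = 119+12+54+54+55 = 294 → 01 26.
Outer input = (K'⊕opad) ∥ inner = 1d 66 5c 5c ∥ 01 26.
Outer hash (tag): sum = 29+102+92+92+1+38 = 354 → 01 62.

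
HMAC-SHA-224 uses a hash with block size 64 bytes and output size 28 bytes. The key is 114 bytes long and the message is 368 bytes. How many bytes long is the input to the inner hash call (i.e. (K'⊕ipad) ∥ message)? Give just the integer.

432

Key is 114 > 64 bytes, so it is hashed to 28 bytes then zero-padded to 64: |K'| = 64.
Inner input = (K'⊕ipad) ∥ m → 64 + 368 = 432 bytes.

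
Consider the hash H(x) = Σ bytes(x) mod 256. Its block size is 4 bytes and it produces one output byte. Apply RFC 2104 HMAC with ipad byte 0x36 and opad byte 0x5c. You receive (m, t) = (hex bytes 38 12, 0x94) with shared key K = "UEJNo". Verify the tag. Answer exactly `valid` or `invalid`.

valid

Key "UEJNo" = 55 45 4a 4e 6f is 5 bytes > B = 4, so hash it first: H(key) = a1, then zero-pad to 4 bytes: K' = a1 00 00 00.
K' ⊕ ipad = 97 36 36 36; K' ⊕ opad = fd 5c 5c 5c.
Inner hash: sum = 151+54+54+54+56+18 = 387; mod 256 = 131 → 83.
Outer hash (recomputed tag): sum = 253+92+92+92+131 = 660; mod 256 = 148 → 94.
Recomputed tag = 94; claimed = 94 → match.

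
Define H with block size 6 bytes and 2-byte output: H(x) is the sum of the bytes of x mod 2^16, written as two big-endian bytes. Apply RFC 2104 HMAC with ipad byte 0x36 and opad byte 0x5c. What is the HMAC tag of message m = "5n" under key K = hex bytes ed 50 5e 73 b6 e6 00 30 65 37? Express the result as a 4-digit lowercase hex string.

02e0

Key hex bytes ed 50 5e 73 b6 e6 00 30 65 37 is 10 bytes > B = 6, so hash it first: H(key) = 04 76, then zero-pad to 6 bytes: K' = 04 76 00 00 00 00.
K' ⊕ ipad = 32 40 36 36 36 36.  K' ⊕ opad = 58 2a 5c 5c 5c 5c.
Inner input = (K'⊕ipad) ∥ m = 32 40 36 36 36 36 ∥ 35 6e.
Inner hash: sum = 50+64+54+54+54+54+53+110 = 493 → 01 ed.
Outer input = (K'⊕opad) ∥ inner = 58 2a 5c 5c 5c 5c ∥ 01 ed.
Outer hash (tag): sum = 88+42+92+92+92+92+1+237 = 736 → 02 e0.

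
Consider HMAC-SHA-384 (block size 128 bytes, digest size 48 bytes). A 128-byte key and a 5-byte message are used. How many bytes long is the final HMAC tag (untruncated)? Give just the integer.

The tag is one SHA-384 digest: 48 bytes.

48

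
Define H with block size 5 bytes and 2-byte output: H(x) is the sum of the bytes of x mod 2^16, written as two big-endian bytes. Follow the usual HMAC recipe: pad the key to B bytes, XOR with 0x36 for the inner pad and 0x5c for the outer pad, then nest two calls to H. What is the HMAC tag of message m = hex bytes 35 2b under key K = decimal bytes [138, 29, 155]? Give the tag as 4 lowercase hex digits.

Key decimal bytes [138, 29, 155] = 8a 1d 9b is 3 bytes ≤ B = 5; zero-pad to 5 bytes: K' = 8a 1d 9b 00 00.
K' ⊕ ipad = bc 2b ad 36 36.  K' ⊕ opad = d6 41 c7 5c 5c.
Inner input = (K'⊕ipad) ∥ m = bc 2b ad 36 36 ∥ 35 2b.
Inner hash: sum = 188+43+173+54+54+53+43 = 608 → 02 60.
Outer input = (K'⊕opad) ∥ inner = d6 41 c7 5c 5c ∥ 02 60.
Outer hash (tag): sum = 214+65+199+92+92+2+96 = 760 → 02 f8.

02f8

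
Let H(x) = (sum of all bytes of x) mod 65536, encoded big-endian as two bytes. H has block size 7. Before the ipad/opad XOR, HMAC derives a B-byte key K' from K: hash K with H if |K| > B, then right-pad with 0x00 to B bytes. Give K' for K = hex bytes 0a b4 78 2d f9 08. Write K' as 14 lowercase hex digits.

0ab4782df90800

Key hex bytes 0a b4 78 2d f9 08 is 6 bytes ≤ B = 7; zero-pad to 7 bytes: K' = 0a b4 78 2d f9 08 00.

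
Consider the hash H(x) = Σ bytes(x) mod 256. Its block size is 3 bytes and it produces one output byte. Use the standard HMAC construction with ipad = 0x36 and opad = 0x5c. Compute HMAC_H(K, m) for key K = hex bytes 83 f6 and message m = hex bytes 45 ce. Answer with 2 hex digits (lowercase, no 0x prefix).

Key hex bytes 83 f6 is 2 bytes ≤ B = 3; zero-pad to 3 bytes: K' = 83 f6 00.
K' ⊕ ipad = b5 c0 36.  K' ⊕ opad = df aa 5c.
Inner input = (K'⊕ipad) ∥ m = b5 c0 36 ∥ 45 ce.
Inner hash: sum = 181+192+54+69+206 = 702; mod 256 = 190 → be.
Outer input = (K'⊕opad) ∥ inner = df aa 5c ∥ be.
Outer hash (tag): sum = 223+170+92+190 = 675; mod 256 = 163 → a3.

a3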